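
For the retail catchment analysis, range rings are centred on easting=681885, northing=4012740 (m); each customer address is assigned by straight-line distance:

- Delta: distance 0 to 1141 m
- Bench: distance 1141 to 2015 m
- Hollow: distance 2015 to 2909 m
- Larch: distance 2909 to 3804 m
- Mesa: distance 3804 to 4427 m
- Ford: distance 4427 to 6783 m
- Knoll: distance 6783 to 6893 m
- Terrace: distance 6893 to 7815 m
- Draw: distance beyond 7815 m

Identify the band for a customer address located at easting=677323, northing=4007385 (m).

Distance = √((677323−681885)² + (4007385−4012740)²) = √(20811844.000 + 28676025.000) = 7034.761 m.
6893 ≤ 7034.761 < 7815 → Terrace.

Terrace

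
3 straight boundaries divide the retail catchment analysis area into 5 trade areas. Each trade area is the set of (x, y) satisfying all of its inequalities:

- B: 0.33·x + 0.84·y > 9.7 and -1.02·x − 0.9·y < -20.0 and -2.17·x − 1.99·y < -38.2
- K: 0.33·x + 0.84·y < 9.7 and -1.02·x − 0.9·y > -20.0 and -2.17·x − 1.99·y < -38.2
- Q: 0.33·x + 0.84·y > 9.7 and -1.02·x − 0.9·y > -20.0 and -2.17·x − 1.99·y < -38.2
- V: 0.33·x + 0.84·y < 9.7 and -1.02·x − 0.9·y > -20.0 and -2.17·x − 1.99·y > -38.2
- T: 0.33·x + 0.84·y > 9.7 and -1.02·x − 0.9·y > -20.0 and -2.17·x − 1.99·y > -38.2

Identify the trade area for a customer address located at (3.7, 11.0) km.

0.33·3.7 + 0.84·11.0 = 10.461, which is > 9.7
-1.02·3.7 − 0.9·11.0 = -13.674, which is > -20.0
-2.17·3.7 − 1.99·11.0 = -29.919, which is > -38.2
This sign pattern matches T.

T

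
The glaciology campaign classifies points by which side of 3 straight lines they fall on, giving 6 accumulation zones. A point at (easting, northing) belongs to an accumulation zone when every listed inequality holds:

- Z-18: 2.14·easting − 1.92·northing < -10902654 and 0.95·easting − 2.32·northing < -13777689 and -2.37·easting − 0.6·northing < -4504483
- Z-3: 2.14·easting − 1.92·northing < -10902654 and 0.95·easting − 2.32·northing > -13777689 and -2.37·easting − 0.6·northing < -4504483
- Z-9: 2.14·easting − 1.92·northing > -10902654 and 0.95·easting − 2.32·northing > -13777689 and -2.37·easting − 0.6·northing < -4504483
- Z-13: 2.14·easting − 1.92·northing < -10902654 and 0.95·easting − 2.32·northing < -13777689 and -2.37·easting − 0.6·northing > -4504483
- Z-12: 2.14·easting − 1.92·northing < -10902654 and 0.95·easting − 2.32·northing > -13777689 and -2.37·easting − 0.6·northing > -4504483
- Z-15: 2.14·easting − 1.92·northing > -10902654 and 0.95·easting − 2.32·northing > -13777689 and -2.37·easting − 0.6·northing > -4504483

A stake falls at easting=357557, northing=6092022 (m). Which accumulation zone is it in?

Z-13

2.14·357557 − 1.92·6092022 = -10931510.260, which is < -10902654
0.95·357557 − 2.32·6092022 = -13793811.890, which is < -13777689
-2.37·357557 − 0.6·6092022 = -4502623.290, which is > -4504483
This sign pattern matches Z-13.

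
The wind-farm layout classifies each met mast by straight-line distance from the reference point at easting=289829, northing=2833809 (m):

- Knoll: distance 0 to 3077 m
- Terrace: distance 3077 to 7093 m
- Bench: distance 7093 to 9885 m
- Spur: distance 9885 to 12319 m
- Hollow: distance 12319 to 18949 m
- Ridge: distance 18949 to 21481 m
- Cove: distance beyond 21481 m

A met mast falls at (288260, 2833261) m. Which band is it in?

Knoll

Distance = √((288260−289829)² + (2833261−2833809)²) = √(2461761.000 + 300304.000) = 1661.946 m.
0 ≤ 1661.946 < 3077 → Knoll.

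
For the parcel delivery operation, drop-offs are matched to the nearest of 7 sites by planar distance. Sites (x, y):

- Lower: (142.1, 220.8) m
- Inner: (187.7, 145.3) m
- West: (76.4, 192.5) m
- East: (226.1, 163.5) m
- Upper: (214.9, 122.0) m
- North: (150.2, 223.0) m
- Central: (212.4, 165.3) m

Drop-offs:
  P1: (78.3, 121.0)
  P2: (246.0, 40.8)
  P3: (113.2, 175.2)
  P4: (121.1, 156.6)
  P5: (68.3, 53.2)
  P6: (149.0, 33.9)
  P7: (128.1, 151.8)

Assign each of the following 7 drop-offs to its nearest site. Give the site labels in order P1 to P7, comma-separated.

West, Upper, West, West, West, Upper, Inner

P1 → West (d²=5115.86)
P2 → Upper (d²=7560.65)
P3 → West (d²=1653.53)
P4 → West (d²=3286.90)
P5 → West (d²=19470.10)
P6 → Upper (d²=12104.42)
P7 → Inner (d²=3594.41)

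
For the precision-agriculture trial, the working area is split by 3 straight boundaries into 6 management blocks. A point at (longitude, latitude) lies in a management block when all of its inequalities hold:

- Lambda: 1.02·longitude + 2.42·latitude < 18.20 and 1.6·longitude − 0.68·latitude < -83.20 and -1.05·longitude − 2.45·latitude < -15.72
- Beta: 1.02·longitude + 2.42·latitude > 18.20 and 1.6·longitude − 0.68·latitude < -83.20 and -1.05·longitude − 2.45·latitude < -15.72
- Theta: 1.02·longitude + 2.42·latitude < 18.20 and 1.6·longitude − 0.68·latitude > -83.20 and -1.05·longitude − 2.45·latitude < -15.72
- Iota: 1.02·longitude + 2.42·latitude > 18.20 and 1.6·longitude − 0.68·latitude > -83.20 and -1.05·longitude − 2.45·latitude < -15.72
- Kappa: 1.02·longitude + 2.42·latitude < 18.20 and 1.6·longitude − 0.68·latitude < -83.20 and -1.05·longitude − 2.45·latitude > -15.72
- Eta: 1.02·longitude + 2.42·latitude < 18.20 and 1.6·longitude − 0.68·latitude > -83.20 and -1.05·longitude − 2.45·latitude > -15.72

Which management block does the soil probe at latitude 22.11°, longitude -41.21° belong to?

1.02·-41.21 + 2.42·22.11 = 11.472, which is < 18.20
1.6·-41.21 − 0.68·22.11 = -80.971, which is > -83.20
-1.05·-41.21 − 2.45·22.11 = -10.899, which is > -15.72
This sign pattern matches Eta.

Eta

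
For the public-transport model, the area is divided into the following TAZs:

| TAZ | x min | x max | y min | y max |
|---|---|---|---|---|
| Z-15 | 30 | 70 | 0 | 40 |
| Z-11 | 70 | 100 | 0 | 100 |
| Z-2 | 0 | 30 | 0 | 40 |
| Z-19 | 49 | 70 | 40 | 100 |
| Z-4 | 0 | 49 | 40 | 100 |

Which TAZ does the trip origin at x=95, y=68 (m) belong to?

Z-11

The point has x = 95 and y = 68.
Only Z-11 satisfies 70 ≤ x ≤ 100 and 0 ≤ y ≤ 100.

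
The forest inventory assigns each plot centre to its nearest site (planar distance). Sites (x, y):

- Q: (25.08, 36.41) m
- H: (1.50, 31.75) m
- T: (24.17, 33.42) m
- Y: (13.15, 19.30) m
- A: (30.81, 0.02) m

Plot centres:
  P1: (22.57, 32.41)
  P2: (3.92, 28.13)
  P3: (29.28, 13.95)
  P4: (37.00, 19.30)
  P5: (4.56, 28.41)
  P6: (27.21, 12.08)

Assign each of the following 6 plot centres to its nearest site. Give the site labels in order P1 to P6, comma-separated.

P1 → T (d²=3.58)
P2 → H (d²=18.96)
P3 → A (d²=196.39)
P4 → T (d²=363.98)
P5 → H (d²=20.52)
P6 → A (d²=158.40)

T, H, A, T, H, A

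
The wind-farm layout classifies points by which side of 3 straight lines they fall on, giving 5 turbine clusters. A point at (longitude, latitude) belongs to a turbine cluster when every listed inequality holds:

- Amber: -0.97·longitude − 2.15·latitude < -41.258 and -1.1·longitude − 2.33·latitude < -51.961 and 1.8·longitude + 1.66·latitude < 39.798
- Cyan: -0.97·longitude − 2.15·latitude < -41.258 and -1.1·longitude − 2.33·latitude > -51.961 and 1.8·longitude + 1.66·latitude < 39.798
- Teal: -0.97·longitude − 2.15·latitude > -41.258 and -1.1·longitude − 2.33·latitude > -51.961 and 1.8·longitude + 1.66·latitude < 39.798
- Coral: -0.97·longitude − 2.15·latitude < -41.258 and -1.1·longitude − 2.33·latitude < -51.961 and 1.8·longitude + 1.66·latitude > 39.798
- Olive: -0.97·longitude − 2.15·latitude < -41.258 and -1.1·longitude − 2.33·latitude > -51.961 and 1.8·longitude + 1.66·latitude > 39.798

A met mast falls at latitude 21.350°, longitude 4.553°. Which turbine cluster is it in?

-0.97·4.553 − 2.15·21.350 = -50.319, which is < -41.258
-1.1·4.553 − 2.33·21.350 = -54.754, which is < -51.961
1.8·4.553 + 1.66·21.350 = 43.636, which is > 39.798
This sign pattern matches Coral.

Coral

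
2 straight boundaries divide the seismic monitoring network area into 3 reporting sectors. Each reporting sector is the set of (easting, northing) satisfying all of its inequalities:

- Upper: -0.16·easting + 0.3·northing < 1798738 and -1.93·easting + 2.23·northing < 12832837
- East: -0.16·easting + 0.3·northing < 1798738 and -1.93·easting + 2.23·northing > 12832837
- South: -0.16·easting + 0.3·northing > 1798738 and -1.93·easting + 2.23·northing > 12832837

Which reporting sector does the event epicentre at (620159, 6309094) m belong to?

East

-0.16·620159 + 0.3·6309094 = 1793502.760, which is < 1798738
-1.93·620159 + 2.23·6309094 = 12872372.750, which is > 12832837
This sign pattern matches East.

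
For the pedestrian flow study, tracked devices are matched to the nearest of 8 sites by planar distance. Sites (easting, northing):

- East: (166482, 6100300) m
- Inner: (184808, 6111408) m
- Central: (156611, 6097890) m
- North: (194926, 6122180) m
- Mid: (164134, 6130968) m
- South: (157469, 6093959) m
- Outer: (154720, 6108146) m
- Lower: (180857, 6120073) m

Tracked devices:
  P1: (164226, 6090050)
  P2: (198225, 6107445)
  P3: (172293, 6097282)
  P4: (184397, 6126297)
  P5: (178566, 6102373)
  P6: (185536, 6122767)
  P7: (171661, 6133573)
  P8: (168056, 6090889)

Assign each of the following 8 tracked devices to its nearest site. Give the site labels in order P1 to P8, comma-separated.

South, Inner, East, Lower, Inner, Lower, Mid, East

P1 → South (d²=60937330.00)
P2 → Inner (d²=195721258.00)
P3 → East (d²=42876045.00)
P4 → Lower (d²=51269776.00)
P5 → Inner (d²=120593789.00)
P6 → Lower (d²=29150677.00)
P7 → Mid (d²=63441754.00)
P8 → East (d²=91044397.00)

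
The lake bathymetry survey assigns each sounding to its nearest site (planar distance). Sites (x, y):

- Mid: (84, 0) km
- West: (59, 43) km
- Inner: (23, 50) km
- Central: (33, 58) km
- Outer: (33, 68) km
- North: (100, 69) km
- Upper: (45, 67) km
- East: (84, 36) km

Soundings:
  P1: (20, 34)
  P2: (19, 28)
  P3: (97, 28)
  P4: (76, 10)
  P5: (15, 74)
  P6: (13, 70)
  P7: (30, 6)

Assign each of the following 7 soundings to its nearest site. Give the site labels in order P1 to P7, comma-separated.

P1 → Inner (d²=265.00)
P2 → Inner (d²=500.00)
P3 → East (d²=233.00)
P4 → Mid (d²=164.00)
P5 → Outer (d²=360.00)
P6 → Outer (d²=404.00)
P7 → Inner (d²=1985.00)

Inner, Inner, East, Mid, Outer, Outer, Inner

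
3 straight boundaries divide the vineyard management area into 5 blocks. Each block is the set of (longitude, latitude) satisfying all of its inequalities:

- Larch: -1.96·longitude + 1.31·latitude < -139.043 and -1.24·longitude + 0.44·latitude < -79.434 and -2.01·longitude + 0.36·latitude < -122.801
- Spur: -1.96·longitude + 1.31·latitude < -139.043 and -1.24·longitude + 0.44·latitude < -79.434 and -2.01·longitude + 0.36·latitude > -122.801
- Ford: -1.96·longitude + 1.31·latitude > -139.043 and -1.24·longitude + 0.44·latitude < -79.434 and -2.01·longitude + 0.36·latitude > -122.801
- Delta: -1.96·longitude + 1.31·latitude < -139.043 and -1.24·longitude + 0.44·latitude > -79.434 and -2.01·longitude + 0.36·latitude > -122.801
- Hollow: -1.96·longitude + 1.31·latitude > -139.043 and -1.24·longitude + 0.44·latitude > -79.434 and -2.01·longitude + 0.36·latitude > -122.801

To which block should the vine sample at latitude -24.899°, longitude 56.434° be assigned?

-1.96·56.434 + 1.31·-24.899 = -143.228, which is < -139.043
-1.24·56.434 + 0.44·-24.899 = -80.934, which is < -79.434
-2.01·56.434 + 0.36·-24.899 = -122.396, which is > -122.801
This sign pattern matches Spur.

Spur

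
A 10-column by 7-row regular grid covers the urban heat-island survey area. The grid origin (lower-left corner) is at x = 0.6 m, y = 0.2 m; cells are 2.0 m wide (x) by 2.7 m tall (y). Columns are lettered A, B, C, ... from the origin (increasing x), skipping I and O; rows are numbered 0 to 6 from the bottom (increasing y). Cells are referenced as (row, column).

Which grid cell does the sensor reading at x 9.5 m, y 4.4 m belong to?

(1, E)

Column index: ⌊(9.5 − 0.6) / 2.0⌋ = ⌊4.450⌋ = 4 → column E
Row offset from origin: ⌊(4.4 − 0.2) / 2.7⌋ = ⌊1.556⌋ = 1 → row 1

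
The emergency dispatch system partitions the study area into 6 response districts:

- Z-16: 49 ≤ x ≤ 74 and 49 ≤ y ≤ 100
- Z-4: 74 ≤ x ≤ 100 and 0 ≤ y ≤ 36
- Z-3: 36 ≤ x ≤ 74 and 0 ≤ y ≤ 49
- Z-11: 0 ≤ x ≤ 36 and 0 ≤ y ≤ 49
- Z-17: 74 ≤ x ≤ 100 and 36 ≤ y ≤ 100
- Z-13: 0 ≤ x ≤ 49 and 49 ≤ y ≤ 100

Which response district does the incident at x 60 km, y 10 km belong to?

Z-3

The point has x = 60 and y = 10.
Only Z-3 satisfies 36 ≤ x ≤ 74 and 0 ≤ y ≤ 49.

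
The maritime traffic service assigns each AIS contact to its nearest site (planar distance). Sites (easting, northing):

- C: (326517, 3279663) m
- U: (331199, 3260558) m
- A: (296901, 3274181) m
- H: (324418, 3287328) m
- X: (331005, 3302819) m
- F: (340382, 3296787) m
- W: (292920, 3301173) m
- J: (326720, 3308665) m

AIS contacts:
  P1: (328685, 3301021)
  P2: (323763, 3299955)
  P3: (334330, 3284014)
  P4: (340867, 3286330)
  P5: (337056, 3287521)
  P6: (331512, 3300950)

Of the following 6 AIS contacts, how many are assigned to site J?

P1 → X
P2 → X
P3 → C
P4 → F
P5 → F
P6 → X
0 of the 6 go to J.

0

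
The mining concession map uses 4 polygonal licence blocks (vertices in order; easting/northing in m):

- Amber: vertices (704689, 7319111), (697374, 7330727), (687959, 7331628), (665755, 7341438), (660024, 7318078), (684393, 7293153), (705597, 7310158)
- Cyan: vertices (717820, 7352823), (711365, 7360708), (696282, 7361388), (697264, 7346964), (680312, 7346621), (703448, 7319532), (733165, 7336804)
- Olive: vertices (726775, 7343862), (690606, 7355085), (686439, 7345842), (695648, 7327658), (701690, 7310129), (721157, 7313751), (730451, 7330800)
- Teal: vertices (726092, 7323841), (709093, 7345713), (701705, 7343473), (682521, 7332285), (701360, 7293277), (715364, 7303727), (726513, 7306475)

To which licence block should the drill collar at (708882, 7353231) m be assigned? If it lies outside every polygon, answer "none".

Cyan

Cast a ray rightward from (708882, 7353231). For each polygon, the edges (by vertex number in listed order) whose endpoints lie on opposite sides of northing = 7353231, where each meets that height, and whether that is right or left of the point:
Amber: no edge straddles that height → 0 crossings.
Cyan: 1–2 at easting≈717486.0 (right), 3–4 at easting≈696837.3 (left) → 1 crossing.
Olive: 1–2 at easting≈696581.0 (left), 2–3 at easting≈689770.2 (left) → 0 crossings.
Teal: no edge straddles that height → 0 crossings.
Only Cyan has an odd count, so the point is inside Cyan.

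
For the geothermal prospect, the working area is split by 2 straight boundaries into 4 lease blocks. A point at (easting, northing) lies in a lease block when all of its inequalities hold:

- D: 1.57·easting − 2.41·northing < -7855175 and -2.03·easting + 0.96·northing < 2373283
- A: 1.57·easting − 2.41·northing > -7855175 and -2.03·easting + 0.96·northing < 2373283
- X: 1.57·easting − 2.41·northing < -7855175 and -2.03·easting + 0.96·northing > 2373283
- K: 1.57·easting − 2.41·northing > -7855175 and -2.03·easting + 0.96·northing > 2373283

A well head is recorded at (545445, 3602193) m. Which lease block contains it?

A

1.57·545445 − 2.41·3602193 = -7824936.480, which is > -7855175
-2.03·545445 + 0.96·3602193 = 2350851.930, which is < 2373283
This sign pattern matches A.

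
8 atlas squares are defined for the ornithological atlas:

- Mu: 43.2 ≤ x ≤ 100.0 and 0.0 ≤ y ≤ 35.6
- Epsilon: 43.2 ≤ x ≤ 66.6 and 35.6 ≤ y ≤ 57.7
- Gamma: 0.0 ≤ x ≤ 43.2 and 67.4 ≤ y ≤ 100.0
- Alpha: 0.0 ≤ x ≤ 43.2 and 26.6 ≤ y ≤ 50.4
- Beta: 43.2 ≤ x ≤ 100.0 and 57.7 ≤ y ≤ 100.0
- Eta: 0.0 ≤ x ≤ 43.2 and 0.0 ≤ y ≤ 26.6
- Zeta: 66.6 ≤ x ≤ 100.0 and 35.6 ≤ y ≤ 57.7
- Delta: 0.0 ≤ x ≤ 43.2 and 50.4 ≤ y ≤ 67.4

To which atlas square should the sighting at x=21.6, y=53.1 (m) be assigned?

Delta

The point has x = 21.6 and y = 53.1.
Only Delta satisfies 0.0 ≤ x ≤ 43.2 and 50.4 ≤ y ≤ 67.4.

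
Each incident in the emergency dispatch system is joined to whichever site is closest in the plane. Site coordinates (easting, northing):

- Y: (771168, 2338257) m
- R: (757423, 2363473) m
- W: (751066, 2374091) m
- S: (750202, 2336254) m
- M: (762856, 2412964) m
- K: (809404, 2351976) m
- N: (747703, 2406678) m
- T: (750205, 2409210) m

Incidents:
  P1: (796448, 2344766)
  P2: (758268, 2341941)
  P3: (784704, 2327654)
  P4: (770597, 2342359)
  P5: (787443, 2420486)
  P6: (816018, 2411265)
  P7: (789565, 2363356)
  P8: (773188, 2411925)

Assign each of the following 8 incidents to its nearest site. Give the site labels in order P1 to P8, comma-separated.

K, S, Y, Y, M, M, K, M

P1 → K (d²=219842036.00)
P2 → S (d²=97402325.00)
P3 → Y (d²=295646905.00)
P4 → Y (d²=17152445.00)
P5 → M (d²=661101053.00)
P6 → M (d²=2829084845.00)
P7 → K (d²=523090321.00)
P8 → M (d²=107829745.00)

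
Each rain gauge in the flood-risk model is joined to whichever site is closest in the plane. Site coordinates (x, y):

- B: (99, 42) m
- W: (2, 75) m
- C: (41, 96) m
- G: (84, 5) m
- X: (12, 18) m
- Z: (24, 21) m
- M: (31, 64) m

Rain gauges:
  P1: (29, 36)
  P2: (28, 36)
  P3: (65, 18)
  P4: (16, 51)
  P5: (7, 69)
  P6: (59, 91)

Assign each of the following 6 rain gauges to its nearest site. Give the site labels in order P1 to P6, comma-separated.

Z, Z, G, M, W, C

P1 → Z (d²=250.00)
P2 → Z (d²=241.00)
P3 → G (d²=530.00)
P4 → M (d²=394.00)
P5 → W (d²=61.00)
P6 → C (d²=349.00)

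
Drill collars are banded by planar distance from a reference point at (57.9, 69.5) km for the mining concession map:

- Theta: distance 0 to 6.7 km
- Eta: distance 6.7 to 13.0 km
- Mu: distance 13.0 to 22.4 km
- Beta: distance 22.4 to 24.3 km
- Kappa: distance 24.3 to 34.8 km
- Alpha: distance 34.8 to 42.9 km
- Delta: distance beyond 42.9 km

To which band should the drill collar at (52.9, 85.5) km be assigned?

Distance = √((52.9−57.9)² + (85.5−69.5)²) = √(25.000 + 256.000) = 16.763 km.
13.0 ≤ 16.763 < 22.4 → Mu.

Mu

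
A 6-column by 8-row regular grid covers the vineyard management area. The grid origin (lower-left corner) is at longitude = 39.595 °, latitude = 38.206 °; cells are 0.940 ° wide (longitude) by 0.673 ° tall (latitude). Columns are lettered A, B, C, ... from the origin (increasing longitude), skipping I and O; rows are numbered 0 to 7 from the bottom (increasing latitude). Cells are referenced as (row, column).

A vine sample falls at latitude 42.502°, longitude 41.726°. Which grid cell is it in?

(6, C)

Column index: ⌊(41.726 − 39.595) / 0.940⌋ = ⌊2.267⌋ = 2 → column C
Row offset from origin: ⌊(42.502 − 38.206) / 0.673⌋ = ⌊6.383⌋ = 6 → row 6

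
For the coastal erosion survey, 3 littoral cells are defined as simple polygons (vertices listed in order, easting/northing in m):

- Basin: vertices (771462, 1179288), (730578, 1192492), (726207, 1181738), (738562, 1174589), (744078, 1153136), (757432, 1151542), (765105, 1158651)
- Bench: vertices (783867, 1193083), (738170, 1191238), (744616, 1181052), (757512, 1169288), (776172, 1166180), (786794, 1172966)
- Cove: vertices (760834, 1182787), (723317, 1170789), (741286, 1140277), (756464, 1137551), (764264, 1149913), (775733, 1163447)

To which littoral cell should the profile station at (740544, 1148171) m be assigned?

Cove

Cast a ray rightward from (740544, 1148171). For each polygon, the edges (by vertex number in listed order) whose endpoints lie on opposite sides of northing = 1148171, where each meets that height, and whether that is right or left of the point:
Basin: no edge straddles that height → 0 crossings.
Bench: no edge straddles that height → 0 crossings.
Cove: 2–3 at easting≈736637.1 (left), 4–5 at easting≈763164.9 (right) → 1 crossing.
Only Cove has an odd count, so the point is inside Cove.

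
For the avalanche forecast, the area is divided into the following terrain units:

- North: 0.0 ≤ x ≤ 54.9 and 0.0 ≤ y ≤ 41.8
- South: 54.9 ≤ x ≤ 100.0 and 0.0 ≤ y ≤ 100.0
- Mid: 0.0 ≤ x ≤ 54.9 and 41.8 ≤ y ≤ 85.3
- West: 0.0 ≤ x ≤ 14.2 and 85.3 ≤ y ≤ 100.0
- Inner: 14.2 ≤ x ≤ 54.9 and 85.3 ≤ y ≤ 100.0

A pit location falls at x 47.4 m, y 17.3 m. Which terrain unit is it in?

North

The point has x = 47.4 and y = 17.3.
Only North satisfies 0.0 ≤ x ≤ 54.9 and 0.0 ≤ y ≤ 41.8.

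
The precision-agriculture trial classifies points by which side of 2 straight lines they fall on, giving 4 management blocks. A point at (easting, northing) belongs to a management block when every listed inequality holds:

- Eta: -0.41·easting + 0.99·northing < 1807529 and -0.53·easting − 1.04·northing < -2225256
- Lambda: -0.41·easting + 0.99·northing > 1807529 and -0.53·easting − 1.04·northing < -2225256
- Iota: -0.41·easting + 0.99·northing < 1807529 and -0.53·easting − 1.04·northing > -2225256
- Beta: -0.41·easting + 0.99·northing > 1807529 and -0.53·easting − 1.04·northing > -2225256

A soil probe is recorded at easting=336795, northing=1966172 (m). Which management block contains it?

Beta

-0.41·336795 + 0.99·1966172 = 1808424.330, which is > 1807529
-0.53·336795 − 1.04·1966172 = -2223320.230, which is > -2225256
This sign pattern matches Beta.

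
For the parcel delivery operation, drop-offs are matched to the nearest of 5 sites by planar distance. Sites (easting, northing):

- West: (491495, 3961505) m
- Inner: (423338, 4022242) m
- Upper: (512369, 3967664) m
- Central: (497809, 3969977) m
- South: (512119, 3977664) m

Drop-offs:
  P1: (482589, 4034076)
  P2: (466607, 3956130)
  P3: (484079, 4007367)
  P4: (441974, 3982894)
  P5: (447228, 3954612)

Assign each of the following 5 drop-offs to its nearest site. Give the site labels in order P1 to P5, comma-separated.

Inner, West, Central, Inner, West

P1 → Inner (d²=3650724557.00)
P2 → West (d²=648303169.00)
P3 → Central (d²=1586525000.00)
P4 → Inner (d²=1895565600.00)
P5 → West (d²=2007080738.00)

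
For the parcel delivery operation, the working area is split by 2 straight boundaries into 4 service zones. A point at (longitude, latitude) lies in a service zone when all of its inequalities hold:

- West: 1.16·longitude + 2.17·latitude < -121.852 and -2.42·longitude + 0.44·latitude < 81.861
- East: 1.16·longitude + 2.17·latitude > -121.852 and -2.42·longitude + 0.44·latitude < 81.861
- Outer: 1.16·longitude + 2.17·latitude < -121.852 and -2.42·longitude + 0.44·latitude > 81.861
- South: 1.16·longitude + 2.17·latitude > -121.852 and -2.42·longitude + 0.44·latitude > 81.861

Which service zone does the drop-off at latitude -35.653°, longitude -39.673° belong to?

1.16·-39.673 + 2.17·-35.653 = -123.388, which is < -121.852
-2.42·-39.673 + 0.44·-35.653 = 80.321, which is < 81.861
This sign pattern matches West.

West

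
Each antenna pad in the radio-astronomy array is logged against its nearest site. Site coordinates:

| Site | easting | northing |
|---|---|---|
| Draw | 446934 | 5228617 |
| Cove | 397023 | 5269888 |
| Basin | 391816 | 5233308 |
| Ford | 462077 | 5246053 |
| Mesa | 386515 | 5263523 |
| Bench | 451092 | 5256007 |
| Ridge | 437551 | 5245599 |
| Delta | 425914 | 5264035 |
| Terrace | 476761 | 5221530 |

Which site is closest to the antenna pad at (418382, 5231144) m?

Squared distances to each site:
Draw: 821602433.000; Cove: 1957304417.000; Basin: 710435252.000; Ford: 2131531306.000; Mesa: 2063905330.000; Bench: 1688112869.000; Ridge: 576397586.000; Delta: 1138548905.000; Terrace: 3500536637.000.
Minimum at Ridge.

Ridge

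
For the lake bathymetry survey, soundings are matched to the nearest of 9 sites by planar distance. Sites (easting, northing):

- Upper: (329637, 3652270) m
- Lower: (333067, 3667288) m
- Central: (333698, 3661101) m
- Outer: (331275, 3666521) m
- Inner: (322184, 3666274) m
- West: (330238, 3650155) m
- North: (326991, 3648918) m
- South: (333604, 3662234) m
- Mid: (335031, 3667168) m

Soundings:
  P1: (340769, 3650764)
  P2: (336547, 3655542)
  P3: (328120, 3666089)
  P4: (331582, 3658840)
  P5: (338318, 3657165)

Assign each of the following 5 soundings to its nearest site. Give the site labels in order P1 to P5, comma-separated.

P1 → West (d²=111272842.00)
P2 → Central (d²=39019282.00)
P3 → Outer (d²=10140649.00)
P4 → Central (d²=9589577.00)
P5 → Central (d²=36836496.00)

West, Central, Outer, Central, Central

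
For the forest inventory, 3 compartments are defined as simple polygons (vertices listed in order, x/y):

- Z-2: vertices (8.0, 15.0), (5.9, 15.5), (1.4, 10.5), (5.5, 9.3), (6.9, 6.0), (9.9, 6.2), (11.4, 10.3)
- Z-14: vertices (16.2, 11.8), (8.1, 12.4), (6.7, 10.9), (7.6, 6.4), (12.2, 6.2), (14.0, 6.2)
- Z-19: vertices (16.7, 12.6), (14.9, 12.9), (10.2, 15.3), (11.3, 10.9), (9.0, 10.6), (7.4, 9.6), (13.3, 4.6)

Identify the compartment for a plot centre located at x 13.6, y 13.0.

Cast a ray rightward from (13.6, 13.0). For each polygon, the edges (by vertex number in listed order) whose endpoints lie on opposite sides of y = 13.0, where each meets that height, and whether that is right or left of the point:
Z-2: 2–3 at x≈3.65 (left), 7–1 at x≈9.45 (left) → 0 crossings.
Z-14: no edge straddles that height → 0 crossings.
Z-19: 2–3 at x≈14.70 (right), 3–4 at x≈10.78 (left) → 1 crossing.
Only Z-19 has an odd count, so the point is inside Z-19.

Z-19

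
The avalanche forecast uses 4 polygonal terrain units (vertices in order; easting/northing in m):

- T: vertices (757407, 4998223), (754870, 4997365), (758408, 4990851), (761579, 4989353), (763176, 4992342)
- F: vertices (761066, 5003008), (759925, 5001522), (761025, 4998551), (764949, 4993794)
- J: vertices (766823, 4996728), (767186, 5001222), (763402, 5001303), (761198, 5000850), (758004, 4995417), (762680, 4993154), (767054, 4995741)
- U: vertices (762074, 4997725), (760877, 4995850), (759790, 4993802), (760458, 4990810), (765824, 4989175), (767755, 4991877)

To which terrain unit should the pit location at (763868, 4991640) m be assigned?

U

Cast a ray rightward from (763868, 4991640). For each polygon, the edges (by vertex number in listed order) whose endpoints lie on opposite sides of northing = 4991640, where each meets that height, and whether that is right or left of the point:
T: 2–3 at easting≈757979.5 (left), 4–5 at easting≈762800.9 (left) → 0 crossings.
F: no edge straddles that height → 0 crossings.
J: no edge straddles that height → 0 crossings.
U: 3–4 at easting≈760272.7 (left), 5–6 at easting≈767585.6 (right) → 1 crossing.
Only U has an odd count, so the point is inside U.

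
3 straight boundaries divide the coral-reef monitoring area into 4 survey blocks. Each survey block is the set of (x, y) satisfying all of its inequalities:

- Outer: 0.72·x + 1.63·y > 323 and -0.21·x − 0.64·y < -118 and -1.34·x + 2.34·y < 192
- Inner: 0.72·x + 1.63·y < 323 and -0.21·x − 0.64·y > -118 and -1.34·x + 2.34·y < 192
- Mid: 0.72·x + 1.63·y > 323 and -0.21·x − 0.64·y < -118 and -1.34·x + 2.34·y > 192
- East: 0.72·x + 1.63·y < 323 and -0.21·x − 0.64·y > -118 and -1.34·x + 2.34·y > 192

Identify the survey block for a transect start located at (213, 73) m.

Inner

0.72·213 + 1.63·73 = 272.350, which is < 323
-0.21·213 − 0.64·73 = -91.450, which is > -118
-1.34·213 + 2.34·73 = -114.600, which is < 192
This sign pattern matches Inner.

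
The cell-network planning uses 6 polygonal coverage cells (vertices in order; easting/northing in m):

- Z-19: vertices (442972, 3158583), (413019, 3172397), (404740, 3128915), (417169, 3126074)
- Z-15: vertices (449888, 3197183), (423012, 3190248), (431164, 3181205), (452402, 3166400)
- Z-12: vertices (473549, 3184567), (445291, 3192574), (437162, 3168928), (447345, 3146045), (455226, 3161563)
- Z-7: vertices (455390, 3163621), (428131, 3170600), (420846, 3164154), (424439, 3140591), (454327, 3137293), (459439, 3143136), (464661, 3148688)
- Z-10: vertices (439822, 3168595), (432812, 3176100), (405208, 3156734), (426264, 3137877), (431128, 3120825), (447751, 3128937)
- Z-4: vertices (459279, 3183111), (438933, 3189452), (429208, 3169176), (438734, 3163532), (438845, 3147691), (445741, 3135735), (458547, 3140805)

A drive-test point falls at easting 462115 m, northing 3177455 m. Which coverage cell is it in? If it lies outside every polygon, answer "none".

Z-12

Cast a ray rightward from (462115, 3177455). For each polygon, the edges (by vertex number in listed order) whose endpoints lie on opposite sides of northing = 3177455, where each meets that height, and whether that is right or left of the point:
Z-19: no edge straddles that height → 0 crossings.
Z-15: 3–4 at easting≈436543.4 (left), 4–1 at easting≈451499.2 (left) → 0 crossings.
Z-12: 2–3 at easting≈440093.4 (left), 5–1 at easting≈467884.2 (right) → 1 crossing.
Z-7: no edge straddles that height → 0 crossings.
Z-10: no edge straddles that height → 0 crossings.
Z-4: 2–3 at easting≈433178.9 (left), 7–1 at easting≈459181.1 (left) → 0 crossings.
Only Z-12 has an odd count, so the point is inside Z-12.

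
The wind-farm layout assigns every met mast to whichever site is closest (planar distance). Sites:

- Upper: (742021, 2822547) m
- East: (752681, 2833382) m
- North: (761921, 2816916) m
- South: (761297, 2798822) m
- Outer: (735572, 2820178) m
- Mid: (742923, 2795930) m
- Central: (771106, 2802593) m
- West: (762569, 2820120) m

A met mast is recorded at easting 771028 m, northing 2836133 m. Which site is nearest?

Squared distances to each site:
Upper: 1025985445.000; East: 344180410.000; North: 452230538.000; South: 1486803082.000; Outer: 1511689961.000; Mid: 2406172234.000; Central: 1124937684.000; West: 327970850.000.
Minimum at West.

West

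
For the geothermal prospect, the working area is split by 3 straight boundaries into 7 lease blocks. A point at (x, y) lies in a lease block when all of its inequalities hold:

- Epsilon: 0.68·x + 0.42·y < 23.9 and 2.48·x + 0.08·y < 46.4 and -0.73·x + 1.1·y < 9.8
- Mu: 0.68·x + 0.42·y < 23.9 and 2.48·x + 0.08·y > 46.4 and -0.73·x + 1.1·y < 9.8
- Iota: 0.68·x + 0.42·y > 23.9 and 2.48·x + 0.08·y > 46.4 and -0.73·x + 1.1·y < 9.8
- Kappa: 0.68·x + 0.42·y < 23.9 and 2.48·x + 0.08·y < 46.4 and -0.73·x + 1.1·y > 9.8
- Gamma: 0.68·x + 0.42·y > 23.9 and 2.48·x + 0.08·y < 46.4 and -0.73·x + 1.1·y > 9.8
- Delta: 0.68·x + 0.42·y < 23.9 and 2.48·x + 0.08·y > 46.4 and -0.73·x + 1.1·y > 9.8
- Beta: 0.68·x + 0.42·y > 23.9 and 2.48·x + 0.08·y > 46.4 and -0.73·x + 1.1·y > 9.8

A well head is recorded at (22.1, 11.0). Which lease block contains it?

Mu

0.68·22.1 + 0.42·11.0 = 19.648, which is < 23.9
2.48·22.1 + 0.08·11.0 = 55.688, which is > 46.4
-0.73·22.1 + 1.1·11.0 = -4.033, which is < 9.8
This sign pattern matches Mu.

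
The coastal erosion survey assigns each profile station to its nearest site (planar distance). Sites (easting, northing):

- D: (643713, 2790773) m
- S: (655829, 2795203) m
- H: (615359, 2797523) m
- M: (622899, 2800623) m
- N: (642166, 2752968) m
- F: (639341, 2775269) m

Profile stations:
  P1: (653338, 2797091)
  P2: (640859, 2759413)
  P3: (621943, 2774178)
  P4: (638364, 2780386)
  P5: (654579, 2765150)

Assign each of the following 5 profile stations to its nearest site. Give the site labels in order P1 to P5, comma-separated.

S, N, F, F, N

P1 → S (d²=9769625.00)
P2 → N (d²=43246274.00)
P3 → F (d²=303880685.00)
P4 → F (d²=27138218.00)
P5 → N (d²=302483693.00)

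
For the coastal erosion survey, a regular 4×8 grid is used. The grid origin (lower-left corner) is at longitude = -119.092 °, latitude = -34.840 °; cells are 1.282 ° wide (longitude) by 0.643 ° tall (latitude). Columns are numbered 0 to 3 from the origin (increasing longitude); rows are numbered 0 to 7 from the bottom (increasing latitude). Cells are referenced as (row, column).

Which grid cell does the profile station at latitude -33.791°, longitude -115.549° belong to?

Column index: ⌊(-115.549 − -119.092) / 1.282⌋ = ⌊2.764⌋ = 2
Row offset from origin: ⌊(-33.791 − -34.840) / 0.643⌋ = ⌊1.631⌋ = 1 → row 1

(1, 2)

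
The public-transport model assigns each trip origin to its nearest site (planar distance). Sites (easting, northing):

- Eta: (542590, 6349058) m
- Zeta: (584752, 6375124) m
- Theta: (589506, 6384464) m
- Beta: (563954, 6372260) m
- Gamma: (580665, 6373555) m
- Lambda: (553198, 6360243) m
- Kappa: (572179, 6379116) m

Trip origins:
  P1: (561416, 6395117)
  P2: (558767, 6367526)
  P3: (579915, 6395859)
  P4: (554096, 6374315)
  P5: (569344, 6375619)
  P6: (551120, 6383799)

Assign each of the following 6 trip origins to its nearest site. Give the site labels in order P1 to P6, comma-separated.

P1 → Kappa (d²=371874170.00)
P2 → Beta (d²=49315725.00)
P3 → Theta (d²=221833306.00)
P4 → Beta (d²=101403189.00)
P5 → Kappa (d²=20266234.00)
P6 → Beta (d²=297860077.00)

Kappa, Beta, Theta, Beta, Kappa, Beta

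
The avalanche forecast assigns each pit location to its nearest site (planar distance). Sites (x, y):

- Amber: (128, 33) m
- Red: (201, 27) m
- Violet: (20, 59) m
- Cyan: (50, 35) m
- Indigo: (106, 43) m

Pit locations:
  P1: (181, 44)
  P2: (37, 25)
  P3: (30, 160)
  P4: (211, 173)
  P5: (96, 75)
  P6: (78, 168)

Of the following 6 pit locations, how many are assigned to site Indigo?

1

P1 → Red
P2 → Cyan
P3 → Violet
P4 → Red
P5 → Indigo
P6 → Violet
1 of the 6 goes to Indigo.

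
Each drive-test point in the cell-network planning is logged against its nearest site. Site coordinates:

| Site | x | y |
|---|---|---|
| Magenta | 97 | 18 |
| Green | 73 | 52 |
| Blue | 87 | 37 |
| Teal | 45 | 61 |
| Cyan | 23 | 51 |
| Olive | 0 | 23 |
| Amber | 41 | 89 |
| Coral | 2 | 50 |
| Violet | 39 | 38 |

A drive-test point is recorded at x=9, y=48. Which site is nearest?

Squared distances to each site:
Magenta: 8644.000; Green: 4112.000; Blue: 6205.000; Teal: 1465.000; Cyan: 205.000; Olive: 706.000; Amber: 2705.000; Coral: 53.000; Violet: 1000.000.
Minimum at Coral.

Coral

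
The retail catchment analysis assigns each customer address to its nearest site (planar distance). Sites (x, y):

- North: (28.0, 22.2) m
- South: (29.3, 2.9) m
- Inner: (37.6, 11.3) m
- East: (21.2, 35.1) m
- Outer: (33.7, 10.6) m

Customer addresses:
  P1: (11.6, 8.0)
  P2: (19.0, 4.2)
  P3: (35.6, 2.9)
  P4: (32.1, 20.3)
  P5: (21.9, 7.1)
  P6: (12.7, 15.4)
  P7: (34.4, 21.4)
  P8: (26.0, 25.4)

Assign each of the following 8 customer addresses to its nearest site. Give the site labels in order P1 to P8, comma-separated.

P1 → South (d²=339.30)
P2 → South (d²=107.78)
P3 → South (d²=39.69)
P4 → North (d²=20.42)
P5 → South (d²=72.40)
P6 → North (d²=280.33)
P7 → North (d²=41.60)
P8 → North (d²=14.24)

South, South, South, North, South, North, North, North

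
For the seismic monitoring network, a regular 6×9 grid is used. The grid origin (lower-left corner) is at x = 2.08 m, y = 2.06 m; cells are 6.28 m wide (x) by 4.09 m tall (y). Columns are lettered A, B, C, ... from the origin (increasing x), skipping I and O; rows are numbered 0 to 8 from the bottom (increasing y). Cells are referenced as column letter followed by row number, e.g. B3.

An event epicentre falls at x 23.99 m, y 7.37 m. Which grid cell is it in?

Column index: ⌊(23.99 − 2.08) / 6.28⌋ = ⌊3.489⌋ = 3 → column D
Row offset from origin: ⌊(7.37 − 2.06) / 4.09⌋ = ⌊1.298⌋ = 1 → row 1

D1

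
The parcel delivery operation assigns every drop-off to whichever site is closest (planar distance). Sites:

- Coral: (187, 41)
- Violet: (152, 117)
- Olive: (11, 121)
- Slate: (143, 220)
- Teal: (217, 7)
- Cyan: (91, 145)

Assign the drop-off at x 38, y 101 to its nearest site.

Squared distances to each site:
Coral: 25801.000; Violet: 13252.000; Olive: 1129.000; Slate: 25186.000; Teal: 40877.000; Cyan: 4745.000.
Minimum at Olive.

Olive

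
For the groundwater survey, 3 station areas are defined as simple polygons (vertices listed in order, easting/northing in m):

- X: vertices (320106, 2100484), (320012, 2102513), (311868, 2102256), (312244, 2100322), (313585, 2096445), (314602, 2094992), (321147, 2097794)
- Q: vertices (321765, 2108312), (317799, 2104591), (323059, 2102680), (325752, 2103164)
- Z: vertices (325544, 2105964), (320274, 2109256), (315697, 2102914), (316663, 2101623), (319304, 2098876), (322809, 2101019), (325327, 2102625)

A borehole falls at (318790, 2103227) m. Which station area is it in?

Z

Cast a ray rightward from (318790, 2103227). For each polygon, the edges (by vertex number in listed order) whose endpoints lie on opposite sides of northing = 2103227, where each meets that height, and whether that is right or left of the point:
X: no edge straddles that height → 0 crossings.
Q: 2–3 at easting≈321553.4 (right), 4–1 at easting≈325703.2 (right) → 2 crossings.
Z: 2–3 at easting≈315922.9 (left), 7–1 at easting≈325366.1 (right) → 1 crossing.
Only Z has an odd count, so the point is inside Z.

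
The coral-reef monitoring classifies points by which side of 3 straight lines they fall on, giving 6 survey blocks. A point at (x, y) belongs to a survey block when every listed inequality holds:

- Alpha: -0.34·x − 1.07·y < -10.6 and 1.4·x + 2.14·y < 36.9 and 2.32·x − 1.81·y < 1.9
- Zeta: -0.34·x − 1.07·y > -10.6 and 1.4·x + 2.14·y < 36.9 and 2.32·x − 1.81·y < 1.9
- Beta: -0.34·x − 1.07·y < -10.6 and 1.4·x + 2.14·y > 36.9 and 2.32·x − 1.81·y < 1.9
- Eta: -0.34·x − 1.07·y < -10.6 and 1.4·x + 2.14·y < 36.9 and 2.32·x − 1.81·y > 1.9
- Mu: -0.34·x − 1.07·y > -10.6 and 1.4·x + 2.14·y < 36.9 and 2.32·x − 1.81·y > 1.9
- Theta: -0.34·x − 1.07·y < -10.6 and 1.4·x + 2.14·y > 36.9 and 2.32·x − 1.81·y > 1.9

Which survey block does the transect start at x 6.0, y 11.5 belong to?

Alpha

-0.34·6.0 − 1.07·11.5 = -14.345, which is < -10.6
1.4·6.0 + 2.14·11.5 = 33.010, which is < 36.9
2.32·6.0 − 1.81·11.5 = -6.895, which is < 1.9
This sign pattern matches Alpha.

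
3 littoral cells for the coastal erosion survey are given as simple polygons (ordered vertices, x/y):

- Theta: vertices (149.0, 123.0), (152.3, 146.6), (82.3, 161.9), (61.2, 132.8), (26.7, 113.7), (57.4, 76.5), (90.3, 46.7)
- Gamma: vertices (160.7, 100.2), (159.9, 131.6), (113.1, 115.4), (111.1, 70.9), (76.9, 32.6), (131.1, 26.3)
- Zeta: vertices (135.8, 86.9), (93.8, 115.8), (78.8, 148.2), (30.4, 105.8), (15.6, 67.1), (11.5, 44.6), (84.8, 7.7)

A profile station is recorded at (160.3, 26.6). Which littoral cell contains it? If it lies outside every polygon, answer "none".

Cast a ray rightward from (160.3, 26.6). For each polygon, the edges (by vertex number in listed order) whose endpoints lie on opposite sides of y = 26.6, where each meets that height, and whether that is right or left of the point:
Theta: no edge straddles that height → 0 crossings.
Gamma: 5–6 at x≈128.52 (left), 6–1 at x≈131.22 (left) → 0 crossings.
Zeta: 6–7 at x≈47.26 (left), 7–1 at x≈96.97 (left) → 0 crossings.
All counts are even, so the point lies outside every listed polygon.

none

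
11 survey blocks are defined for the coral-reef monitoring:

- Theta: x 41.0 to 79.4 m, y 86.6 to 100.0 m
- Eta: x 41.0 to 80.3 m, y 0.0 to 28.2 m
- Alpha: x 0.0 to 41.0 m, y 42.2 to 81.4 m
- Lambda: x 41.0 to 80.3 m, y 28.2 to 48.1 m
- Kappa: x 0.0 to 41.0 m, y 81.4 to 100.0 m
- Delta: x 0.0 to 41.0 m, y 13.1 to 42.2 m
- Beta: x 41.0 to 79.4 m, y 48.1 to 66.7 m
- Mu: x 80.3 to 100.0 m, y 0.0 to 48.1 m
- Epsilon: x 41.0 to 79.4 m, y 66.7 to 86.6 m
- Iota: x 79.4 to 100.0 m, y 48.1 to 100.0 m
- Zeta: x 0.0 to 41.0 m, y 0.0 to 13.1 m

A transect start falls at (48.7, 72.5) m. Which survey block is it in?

Epsilon

The point has x = 48.7 and y = 72.5.
Only Epsilon satisfies 41.0 ≤ x ≤ 79.4 and 66.7 ≤ y ≤ 86.6.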